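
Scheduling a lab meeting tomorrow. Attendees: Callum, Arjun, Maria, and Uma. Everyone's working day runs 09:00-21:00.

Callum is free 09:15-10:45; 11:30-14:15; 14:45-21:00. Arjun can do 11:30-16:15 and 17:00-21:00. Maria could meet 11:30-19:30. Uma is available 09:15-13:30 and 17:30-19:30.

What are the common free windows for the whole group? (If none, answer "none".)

Callum ∩ Arjun: 11:30-14:15, 14:45-16:15, 17:00-21:00.
Callum ∩ Arjun ∩ Maria: 11:30-14:15, 14:45-16:15, 17:00-19:30.
Callum ∩ Arjun ∩ Maria ∩ Uma: 11:30-13:30, 17:30-19:30.
So the common availability across everyone is 11:30-13:30, 17:30-19:30.

11:30-13:30, 17:30-19:30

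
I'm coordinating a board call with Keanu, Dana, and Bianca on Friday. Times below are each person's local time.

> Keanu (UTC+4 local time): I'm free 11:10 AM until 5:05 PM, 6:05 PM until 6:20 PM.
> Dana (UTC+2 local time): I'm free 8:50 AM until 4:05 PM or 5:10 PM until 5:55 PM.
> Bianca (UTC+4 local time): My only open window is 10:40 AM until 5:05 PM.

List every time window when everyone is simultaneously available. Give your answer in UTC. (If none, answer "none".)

Keanu in UTC: 07:10-13:05, 14:05-14:20 (subtract 4h to convert from UTC+4).
Dana in UTC: 06:50-14:05, 15:10-15:55 (subtract 2h to convert from UTC+2).
Bianca in UTC: 06:40-13:05 (subtract 4h to convert from UTC+4).
Keanu ∩ Dana: 07:10-13:05.
Keanu ∩ Dana ∩ Bianca: 07:10-13:05.

07:10-13:05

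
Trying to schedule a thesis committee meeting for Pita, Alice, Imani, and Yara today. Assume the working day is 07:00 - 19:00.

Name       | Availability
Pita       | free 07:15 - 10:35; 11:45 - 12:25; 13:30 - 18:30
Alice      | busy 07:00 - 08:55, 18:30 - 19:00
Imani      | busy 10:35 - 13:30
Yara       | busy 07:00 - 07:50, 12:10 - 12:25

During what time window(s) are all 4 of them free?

08:55-10:35, 13:30-18:30

Pita free: 07:15-10:35, 11:45-12:25, 13:30-18:30.
Alice free: 08:55-18:30 (invert busy blocks within the working day).
Imani free: 07:00-10:35, 13:30-19:00 (invert busy blocks within the working day).
Yara free: 07:50-12:10, 12:25-19:00 (invert busy blocks within the working day).
Pita ∩ Alice: 08:55-10:35, 11:45-12:25, 13:30-18:30.
Pita ∩ Alice ∩ Imani: 08:55-10:35, 13:30-18:30.
Pita ∩ Alice ∩ Imani ∩ Yara: 08:55-10:35, 13:30-18:30.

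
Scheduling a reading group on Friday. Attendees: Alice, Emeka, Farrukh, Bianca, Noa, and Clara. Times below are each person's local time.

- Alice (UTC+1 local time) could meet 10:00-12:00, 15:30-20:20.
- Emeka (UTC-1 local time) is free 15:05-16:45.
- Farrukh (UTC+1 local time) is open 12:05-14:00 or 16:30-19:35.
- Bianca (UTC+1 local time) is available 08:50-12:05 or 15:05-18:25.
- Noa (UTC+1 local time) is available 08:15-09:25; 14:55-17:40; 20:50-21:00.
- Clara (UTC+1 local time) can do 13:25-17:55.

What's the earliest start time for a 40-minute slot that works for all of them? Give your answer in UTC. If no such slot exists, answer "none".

none

Alice in UTC: 09:00-11:00, 14:30-19:20 (subtract 1h to convert from UTC+1).
Emeka in UTC: 16:05-17:45 (add 1h to convert from UTC-1).
Farrukh in UTC: 11:05-13:00, 15:30-18:35 (subtract 1h to convert from UTC+1).
Bianca in UTC: 07:50-11:05, 14:05-17:25 (subtract 1h to convert from UTC+1).
Noa in UTC: 07:15-08:25, 13:55-16:40, 19:50-20:00 (subtract 1h to convert from UTC+1).
Clara in UTC: 12:25-16:55 (subtract 1h to convert from UTC+1).
Alice ∩ Emeka: 16:05-17:45.
Alice ∩ Emeka ∩ Farrukh: 16:05-17:45.
Alice ∩ Emeka ∩ Farrukh ∩ Bianca: 16:05-17:25.
Alice ∩ Emeka ∩ Farrukh ∩ Bianca ∩ Noa: 16:05-16:40.
Alice ∩ Emeka ∩ Farrukh ∩ Bianca ∩ Noa ∩ Clara: 16:05-16:40.
Those are the intersection windows.
No common window is at least 40 minutes long.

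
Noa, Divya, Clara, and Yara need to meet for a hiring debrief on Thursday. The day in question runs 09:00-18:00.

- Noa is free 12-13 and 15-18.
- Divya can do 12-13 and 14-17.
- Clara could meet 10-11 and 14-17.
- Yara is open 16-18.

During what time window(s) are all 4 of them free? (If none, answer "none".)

16:00-17:00

Noa ∩ Divya: 12:00-13:00, 15:00-17:00.
Noa ∩ Divya ∩ Clara: 15:00-17:00.
Noa ∩ Divya ∩ Clara ∩ Yara: 16:00-17:00.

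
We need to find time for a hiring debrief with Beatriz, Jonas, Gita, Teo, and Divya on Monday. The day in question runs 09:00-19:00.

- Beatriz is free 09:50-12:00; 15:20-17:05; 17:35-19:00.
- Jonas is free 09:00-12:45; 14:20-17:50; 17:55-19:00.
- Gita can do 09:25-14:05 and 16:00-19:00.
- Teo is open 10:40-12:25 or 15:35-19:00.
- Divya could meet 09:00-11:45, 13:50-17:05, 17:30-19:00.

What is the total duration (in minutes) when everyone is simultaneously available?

210

Beatriz ∩ Jonas: 09:50-12:00, 15:20-17:05, 17:35-17:50, 17:55-19:00.
Beatriz ∩ Jonas ∩ Gita: 09:50-12:00, 16:00-17:05, 17:35-17:50, 17:55-19:00.
Beatriz ∩ Jonas ∩ Gita ∩ Teo: 10:40-12:00, 16:00-17:05, 17:35-17:50, 17:55-19:00.
Beatriz ∩ Jonas ∩ Gita ∩ Teo ∩ Divya: 10:40-11:45, 16:00-17:05, 17:35-17:50, 17:55-19:00.
Those are the intersection windows.
Summing the common windows: 65 + 65 + 15 + 65 = 210 minutes.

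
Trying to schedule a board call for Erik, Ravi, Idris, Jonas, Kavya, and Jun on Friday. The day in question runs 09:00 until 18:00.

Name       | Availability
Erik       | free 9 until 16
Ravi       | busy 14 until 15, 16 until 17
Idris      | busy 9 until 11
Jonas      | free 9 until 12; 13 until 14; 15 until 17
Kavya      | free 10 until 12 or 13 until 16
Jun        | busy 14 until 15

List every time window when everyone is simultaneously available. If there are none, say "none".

Erik free: 09:00-16:00.
Ravi free: 09:00-14:00, 15:00-16:00, 17:00-18:00 (invert busy blocks within the working day).
Idris free: 11:00-18:00 (invert busy blocks within the working day).
Jonas free: 09:00-12:00, 13:00-14:00, 15:00-17:00.
Kavya free: 10:00-12:00, 13:00-16:00.
Jun free: 09:00-14:00, 15:00-18:00 (invert busy blocks within the working day).
Erik ∩ Ravi: 09:00-14:00, 15:00-16:00.
Erik ∩ Ravi ∩ Idris: 11:00-14:00, 15:00-16:00.
Erik ∩ Ravi ∩ Idris ∩ Jonas: 11:00-12:00, 13:00-14:00, 15:00-16:00.
Erik ∩ Ravi ∩ Idris ∩ Jonas ∩ Kavya: 11:00-12:00, 13:00-14:00, 15:00-16:00.
Erik ∩ Ravi ∩ Idris ∩ Jonas ∩ Kavya ∩ Jun: 11:00-12:00, 13:00-14:00, 15:00-16:00.
So the common availability across everyone is 11:00-12:00, 13:00-14:00, 15:00-16:00.

11:00-12:00, 13:00-14:00, 15:00-16:00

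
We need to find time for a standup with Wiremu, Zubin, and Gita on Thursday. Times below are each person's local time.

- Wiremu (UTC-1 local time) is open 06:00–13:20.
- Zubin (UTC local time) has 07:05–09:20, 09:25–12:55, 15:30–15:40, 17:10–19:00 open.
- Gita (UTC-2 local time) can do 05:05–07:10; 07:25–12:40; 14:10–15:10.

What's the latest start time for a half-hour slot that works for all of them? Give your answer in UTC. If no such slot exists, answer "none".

Wiremu in UTC: 07:00-14:20 (add 1h to convert from UTC-1).
Zubin in UTC: 07:05-09:20, 09:25-12:55, 15:30-15:40, 17:10-19:00.
Gita in UTC: 07:05-09:10, 09:25-14:40, 16:10-17:10 (add 2h to convert from UTC-2).
Wiremu ∩ Zubin: 07:05-09:20, 09:25-12:55.
Wiremu ∩ Zubin ∩ Gita: 07:05-09:10, 09:25-12:55.
Those are the intersection windows.
The last common window of at least 30 minutes is 09:25-12:55; a 30-minute meeting can start as late as 12:25 and still end by 12:55.

12:25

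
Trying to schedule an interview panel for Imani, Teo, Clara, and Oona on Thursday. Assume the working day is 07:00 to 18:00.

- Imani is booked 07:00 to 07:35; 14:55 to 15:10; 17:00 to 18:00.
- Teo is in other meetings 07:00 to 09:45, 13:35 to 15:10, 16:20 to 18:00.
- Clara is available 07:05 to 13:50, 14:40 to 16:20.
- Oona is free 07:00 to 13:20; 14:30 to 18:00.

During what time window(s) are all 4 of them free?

Imani free: 07:35-14:55, 15:10-17:00 (invert busy blocks within the working day).
Teo free: 09:45-13:35, 15:10-16:20 (invert busy blocks within the working day).
Clara free: 07:05-13:50, 14:40-16:20.
Oona free: 07:00-13:20, 14:30-18:00.
Imani ∩ Teo: 09:45-13:35, 15:10-16:20.
Imani ∩ Teo ∩ Clara: 09:45-13:35, 15:10-16:20.
Imani ∩ Teo ∩ Clara ∩ Oona: 09:45-13:20, 15:10-16:20.

09:45-13:20, 15:10-16:20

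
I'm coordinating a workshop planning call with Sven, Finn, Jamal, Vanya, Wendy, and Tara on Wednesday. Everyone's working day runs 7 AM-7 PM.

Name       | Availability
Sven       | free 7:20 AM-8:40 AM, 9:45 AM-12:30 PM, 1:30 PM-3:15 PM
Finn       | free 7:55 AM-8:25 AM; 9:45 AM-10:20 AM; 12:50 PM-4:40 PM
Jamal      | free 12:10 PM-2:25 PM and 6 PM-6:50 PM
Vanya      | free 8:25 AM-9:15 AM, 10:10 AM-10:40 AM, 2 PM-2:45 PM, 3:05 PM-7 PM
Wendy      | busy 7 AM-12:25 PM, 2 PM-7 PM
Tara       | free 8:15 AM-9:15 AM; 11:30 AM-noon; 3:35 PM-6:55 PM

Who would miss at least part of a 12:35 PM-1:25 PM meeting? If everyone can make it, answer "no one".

Sven free: 07:20-08:40, 09:45-12:30, 13:30-15:15.
Finn free: 07:55-08:25, 09:45-10:20, 12:50-16:40.
Jamal free: 12:10-14:25, 18:00-18:50.
Vanya free: 08:25-09:15, 10:10-10:40, 14:00-14:45, 15:05-19:00.
Wendy free: 12:25-14:00 (invert busy blocks within the working day).
Tara free: 08:15-09:15, 11:30-12:00, 15:35-18:55.
Sven: not fully free for 12:35-13:25. Finn: not fully free for 12:35-13:25. Jamal: free for 12:35-13:25. Vanya: not fully free for 12:35-13:25. Wendy: free for 12:35-13:25. Tara: not fully free for 12:35-13:25.

Finn, Sven, Tara, Vanya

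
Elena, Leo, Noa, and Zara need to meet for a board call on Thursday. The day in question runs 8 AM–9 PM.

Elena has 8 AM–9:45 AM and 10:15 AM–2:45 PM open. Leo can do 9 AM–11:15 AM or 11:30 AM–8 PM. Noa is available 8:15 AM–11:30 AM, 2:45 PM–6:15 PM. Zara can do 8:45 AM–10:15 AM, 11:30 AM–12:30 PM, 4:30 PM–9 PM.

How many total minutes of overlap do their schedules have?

Elena ∩ Leo: 09:00-09:45, 10:15-11:15, 11:30-14:45.
Elena ∩ Leo ∩ Noa: 09:00-09:45, 10:15-11:15.
Elena ∩ Leo ∩ Noa ∩ Zara: 09:00-09:45.
Those are the intersection windows.
That's a single block of 45 minutes.

45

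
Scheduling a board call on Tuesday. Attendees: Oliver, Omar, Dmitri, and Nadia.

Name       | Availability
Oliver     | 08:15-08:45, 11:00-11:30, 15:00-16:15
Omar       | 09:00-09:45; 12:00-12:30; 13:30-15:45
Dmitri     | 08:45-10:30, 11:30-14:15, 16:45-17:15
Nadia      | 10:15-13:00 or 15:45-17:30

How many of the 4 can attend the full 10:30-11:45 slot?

Nadia can make the full 10:30-11:45 slot — that's 1.

1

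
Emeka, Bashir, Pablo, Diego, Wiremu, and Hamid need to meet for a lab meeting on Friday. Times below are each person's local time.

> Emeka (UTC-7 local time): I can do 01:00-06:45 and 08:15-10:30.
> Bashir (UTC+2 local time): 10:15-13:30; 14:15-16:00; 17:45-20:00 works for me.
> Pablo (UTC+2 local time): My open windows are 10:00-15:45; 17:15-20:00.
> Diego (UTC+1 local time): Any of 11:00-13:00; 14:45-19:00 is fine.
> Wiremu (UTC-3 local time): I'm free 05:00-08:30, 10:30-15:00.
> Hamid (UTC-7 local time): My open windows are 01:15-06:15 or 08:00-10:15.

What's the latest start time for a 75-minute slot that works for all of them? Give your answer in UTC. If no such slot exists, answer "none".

16:00

Emeka in UTC: 08:00-13:45, 15:15-17:30 (add 7h to convert from UTC-7).
Bashir in UTC: 08:15-11:30, 12:15-14:00, 15:45-18:00 (subtract 2h to convert from UTC+2).
Pablo in UTC: 08:00-13:45, 15:15-18:00 (subtract 2h to convert from UTC+2).
Diego in UTC: 10:00-12:00, 13:45-18:00 (subtract 1h to convert from UTC+1).
Wiremu in UTC: 08:00-11:30, 13:30-18:00 (add 3h to convert from UTC-3).
Hamid in UTC: 08:15-13:15, 15:00-17:15 (add 7h to convert from UTC-7).
Emeka ∩ Bashir: 08:15-11:30, 12:15-13:45, 15:45-17:30.
Emeka ∩ Bashir ∩ Pablo: 08:15-11:30, 12:15-13:45, 15:45-17:30.
Emeka ∩ Bashir ∩ Pablo ∩ Diego: 10:00-11:30, 15:45-17:30.
Emeka ∩ Bashir ∩ Pablo ∩ Diego ∩ Wiremu: 10:00-11:30, 15:45-17:30.
Emeka ∩ Bashir ∩ Pablo ∩ Diego ∩ Wiremu ∩ Hamid: 10:00-11:30, 15:45-17:15.
The last common window of at least 75 minutes is 15:45-17:15; a 75-minute meeting can start as late as 16:00 and still end by 17:15.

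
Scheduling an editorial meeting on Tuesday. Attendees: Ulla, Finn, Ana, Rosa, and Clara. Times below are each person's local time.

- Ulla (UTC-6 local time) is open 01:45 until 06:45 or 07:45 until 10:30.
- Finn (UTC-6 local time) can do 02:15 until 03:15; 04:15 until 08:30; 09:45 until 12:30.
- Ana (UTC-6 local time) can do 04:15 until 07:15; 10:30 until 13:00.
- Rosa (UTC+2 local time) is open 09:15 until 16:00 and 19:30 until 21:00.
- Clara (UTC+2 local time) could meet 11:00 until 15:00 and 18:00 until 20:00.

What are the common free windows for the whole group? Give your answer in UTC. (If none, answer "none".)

Ulla in UTC: 07:45-12:45, 13:45-16:30 (add 6h to convert from UTC-6).
Finn in UTC: 08:15-09:15, 10:15-14:30, 15:45-18:30 (add 6h to convert from UTC-6).
Ana in UTC: 10:15-13:15, 16:30-19:00 (add 6h to convert from UTC-6).
Rosa in UTC: 07:15-14:00, 17:30-19:00 (subtract 2h to convert from UTC+2).
Clara in UTC: 09:00-13:00, 16:00-18:00 (subtract 2h to convert from UTC+2).
Ulla ∩ Finn: 08:15-09:15, 10:15-12:45, 13:45-14:30, 15:45-16:30.
Ulla ∩ Finn ∩ Ana: 10:15-12:45.
Ulla ∩ Finn ∩ Ana ∩ Rosa: 10:15-12:45.
Ulla ∩ Finn ∩ Ana ∩ Rosa ∩ Clara: 10:15-12:45.
So the common availability across everyone is 10:15-12:45.

10:15-12:45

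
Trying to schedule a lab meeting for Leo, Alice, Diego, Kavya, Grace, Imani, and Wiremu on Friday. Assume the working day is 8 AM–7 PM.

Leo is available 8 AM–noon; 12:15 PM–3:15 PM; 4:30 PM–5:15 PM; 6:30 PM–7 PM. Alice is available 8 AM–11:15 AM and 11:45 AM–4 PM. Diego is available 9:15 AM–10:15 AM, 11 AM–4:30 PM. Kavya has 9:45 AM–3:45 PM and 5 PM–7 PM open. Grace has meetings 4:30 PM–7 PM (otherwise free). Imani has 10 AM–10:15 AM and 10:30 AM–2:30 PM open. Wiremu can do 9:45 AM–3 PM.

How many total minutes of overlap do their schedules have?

Leo free: 08:00-12:00, 12:15-15:15, 16:30-17:15, 18:30-19:00.
Alice free: 08:00-11:15, 11:45-16:00.
Diego free: 09:15-10:15, 11:00-16:30.
Kavya free: 09:45-15:45, 17:00-19:00.
Grace free: 08:00-16:30 (invert busy blocks within the working day).
Imani free: 10:00-10:15, 10:30-14:30.
Wiremu free: 09:45-15:00.
Leo ∩ Alice: 08:00-11:15, 11:45-12:00, 12:15-15:15.
Leo ∩ Alice ∩ Diego: 09:15-10:15, 11:00-11:15, 11:45-12:00, 12:15-15:15.
Leo ∩ Alice ∩ Diego ∩ Kavya: 09:45-10:15, 11:00-11:15, 11:45-12:00, 12:15-15:15.
Leo ∩ Alice ∩ Diego ∩ Kavya ∩ Grace: 09:45-10:15, 11:00-11:15, 11:45-12:00, 12:15-15:15.
Leo ∩ Alice ∩ Diego ∩ Kavya ∩ Grace ∩ Imani: 10:00-10:15, 11:00-11:15, 11:45-12:00, 12:15-14:30.
Leo ∩ Alice ∩ Diego ∩ Kavya ∩ Grace ∩ Imani ∩ Wiremu: 10:00-10:15, 11:00-11:15, 11:45-12:00, 12:15-14:30.
Summing the common windows: 15 + 15 + 15 + 135 = 180 minutes.

180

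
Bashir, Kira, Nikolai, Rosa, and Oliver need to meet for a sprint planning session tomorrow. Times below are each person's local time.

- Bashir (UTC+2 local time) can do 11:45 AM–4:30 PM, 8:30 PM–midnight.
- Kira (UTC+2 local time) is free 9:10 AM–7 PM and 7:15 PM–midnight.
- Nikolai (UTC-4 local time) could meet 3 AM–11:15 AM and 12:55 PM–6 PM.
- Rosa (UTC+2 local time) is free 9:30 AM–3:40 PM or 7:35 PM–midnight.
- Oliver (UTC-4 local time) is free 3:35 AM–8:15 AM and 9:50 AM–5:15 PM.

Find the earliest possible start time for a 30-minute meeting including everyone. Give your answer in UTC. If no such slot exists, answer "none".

09:45

Bashir in UTC: 09:45-14:30, 18:30-22:00 (subtract 2h to convert from UTC+2).
Kira in UTC: 07:10-17:00, 17:15-22:00 (subtract 2h to convert from UTC+2).
Nikolai in UTC: 07:00-15:15, 16:55-22:00 (add 4h to convert from UTC-4).
Rosa in UTC: 07:30-13:40, 17:35-22:00 (subtract 2h to convert from UTC+2).
Oliver in UTC: 07:35-12:15, 13:50-21:15 (add 4h to convert from UTC-4).
Bashir ∩ Kira: 09:45-14:30, 18:30-22:00.
Bashir ∩ Kira ∩ Nikolai: 09:45-14:30, 18:30-22:00.
Bashir ∩ Kira ∩ Nikolai ∩ Rosa: 09:45-13:40, 18:30-22:00.
Bashir ∩ Kira ∩ Nikolai ∩ Rosa ∩ Oliver: 09:45-12:15, 18:30-21:15.
The first common window of at least 30 minutes is 09:45-12:15, so the earliest start is 09:45.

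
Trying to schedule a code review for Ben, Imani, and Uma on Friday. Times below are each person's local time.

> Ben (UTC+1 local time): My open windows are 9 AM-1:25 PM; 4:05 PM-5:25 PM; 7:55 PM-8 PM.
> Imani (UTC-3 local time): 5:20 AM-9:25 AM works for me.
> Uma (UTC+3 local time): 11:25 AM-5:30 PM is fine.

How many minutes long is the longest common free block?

Ben in UTC: 08:00-12:25, 15:05-16:25, 18:55-19:00 (subtract 1h to convert from UTC+1).
Imani in UTC: 08:20-12:25 (add 3h to convert from UTC-3).
Uma in UTC: 08:25-14:30 (subtract 3h to convert from UTC+3).
Ben ∩ Imani: 08:20-12:25.
Ben ∩ Imani ∩ Uma: 08:25-12:25.
Those are the intersection windows.
The longest is 08:25-12:25 at 240 minutes.

240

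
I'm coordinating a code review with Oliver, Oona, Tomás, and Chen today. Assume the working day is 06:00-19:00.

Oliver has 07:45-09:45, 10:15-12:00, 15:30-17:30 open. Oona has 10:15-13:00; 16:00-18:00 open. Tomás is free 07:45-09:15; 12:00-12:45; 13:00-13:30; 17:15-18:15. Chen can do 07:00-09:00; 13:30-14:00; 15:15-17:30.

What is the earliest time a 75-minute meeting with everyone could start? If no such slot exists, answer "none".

Oliver ∩ Oona: 10:15-12:00, 16:00-17:30.
Oliver ∩ Oona ∩ Tomás: 17:15-17:30.
Oliver ∩ Oona ∩ Tomás ∩ Chen: 17:15-17:30.
No common window is at least 75 minutes long.

none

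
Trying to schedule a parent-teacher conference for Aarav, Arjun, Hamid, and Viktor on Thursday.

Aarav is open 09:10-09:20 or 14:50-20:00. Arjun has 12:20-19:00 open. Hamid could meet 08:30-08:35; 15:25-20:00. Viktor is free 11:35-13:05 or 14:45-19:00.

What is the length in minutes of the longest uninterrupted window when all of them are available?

215

Aarav ∩ Arjun: 14:50-19:00.
Aarav ∩ Arjun ∩ Hamid: 15:25-19:00.
Aarav ∩ Arjun ∩ Hamid ∩ Viktor: 15:25-19:00.
So the common availability across everyone is 15:25-19:00.
The longest is 15:25-19:00 at 215 minutes.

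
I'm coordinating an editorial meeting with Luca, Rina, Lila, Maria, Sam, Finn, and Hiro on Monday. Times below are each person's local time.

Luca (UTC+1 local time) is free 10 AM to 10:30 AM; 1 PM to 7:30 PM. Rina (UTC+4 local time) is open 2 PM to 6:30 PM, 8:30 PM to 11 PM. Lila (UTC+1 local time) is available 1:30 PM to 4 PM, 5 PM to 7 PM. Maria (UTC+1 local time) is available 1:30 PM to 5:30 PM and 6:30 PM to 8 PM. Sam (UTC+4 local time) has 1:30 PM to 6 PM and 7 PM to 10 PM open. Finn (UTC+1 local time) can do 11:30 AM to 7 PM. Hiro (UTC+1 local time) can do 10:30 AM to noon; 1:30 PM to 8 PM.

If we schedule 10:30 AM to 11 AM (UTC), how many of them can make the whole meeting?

Luca in UTC: 09:00-09:30, 12:00-18:30 (subtract 1h to convert from UTC+1).
Rina in UTC: 10:00-14:30, 16:30-19:00 (subtract 4h to convert from UTC+4).
Lila in UTC: 12:30-15:00, 16:00-18:00 (subtract 1h to convert from UTC+1).
Maria in UTC: 12:30-16:30, 17:30-19:00 (subtract 1h to convert from UTC+1).
Sam in UTC: 09:30-14:00, 15:00-18:00 (subtract 4h to convert from UTC+4).
Finn in UTC: 10:30-18:00 (subtract 1h to convert from UTC+1).
Hiro in UTC: 09:30-11:00, 12:30-19:00 (subtract 1h to convert from UTC+1).
Rina, Sam, Finn, and Hiro can make the full 10:30-11:00 slot — that's 4.

4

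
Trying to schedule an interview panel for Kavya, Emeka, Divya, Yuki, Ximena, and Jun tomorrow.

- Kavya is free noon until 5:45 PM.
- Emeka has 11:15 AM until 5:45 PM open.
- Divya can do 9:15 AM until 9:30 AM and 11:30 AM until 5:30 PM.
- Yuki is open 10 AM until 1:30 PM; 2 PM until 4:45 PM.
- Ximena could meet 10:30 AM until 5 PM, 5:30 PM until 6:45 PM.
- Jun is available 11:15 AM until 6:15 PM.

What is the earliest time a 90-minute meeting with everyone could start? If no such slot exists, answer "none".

Kavya ∩ Emeka: 12:00-17:45.
Kavya ∩ Emeka ∩ Divya: 12:00-17:30.
Kavya ∩ Emeka ∩ Divya ∩ Yuki: 12:00-13:30, 14:00-16:45.
Kavya ∩ Emeka ∩ Divya ∩ Yuki ∩ Ximena: 12:00-13:30, 14:00-16:45.
Kavya ∩ Emeka ∩ Divya ∩ Yuki ∩ Ximena ∩ Jun: 12:00-13:30, 14:00-16:45.
The first common window of at least 90 minutes is 12:00-13:30, so the earliest start is 12:00.

12:00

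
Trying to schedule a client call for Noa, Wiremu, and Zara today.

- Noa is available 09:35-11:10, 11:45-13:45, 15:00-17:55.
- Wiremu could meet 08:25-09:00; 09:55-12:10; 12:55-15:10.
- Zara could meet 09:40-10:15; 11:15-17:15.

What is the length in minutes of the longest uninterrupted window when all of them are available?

Noa ∩ Wiremu: 09:55-11:10, 11:45-12:10, 12:55-13:45, 15:00-15:10.
Noa ∩ Wiremu ∩ Zara: 09:55-10:15, 11:45-12:10, 12:55-13:45, 15:00-15:10.
So the common availability across everyone is 09:55-10:15, 11:45-12:10, 12:55-13:45, 15:00-15:10.
The longest is 12:55-13:45 at 50 minutes.

50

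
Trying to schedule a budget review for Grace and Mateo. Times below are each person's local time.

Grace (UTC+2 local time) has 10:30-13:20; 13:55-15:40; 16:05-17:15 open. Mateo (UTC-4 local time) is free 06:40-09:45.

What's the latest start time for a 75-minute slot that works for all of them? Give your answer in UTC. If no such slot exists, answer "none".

Grace in UTC: 08:30-11:20, 11:55-13:40, 14:05-15:15 (subtract 2h to convert from UTC+2).
Mateo in UTC: 10:40-13:45 (add 4h to convert from UTC-4).
Grace ∩ Mateo: 10:40-11:20, 11:55-13:40.
Those are the intersection windows.
The last common window of at least 75 minutes is 11:55-13:40; a 75-minute meeting can start as late as 12:25 and still end by 13:40.

12:25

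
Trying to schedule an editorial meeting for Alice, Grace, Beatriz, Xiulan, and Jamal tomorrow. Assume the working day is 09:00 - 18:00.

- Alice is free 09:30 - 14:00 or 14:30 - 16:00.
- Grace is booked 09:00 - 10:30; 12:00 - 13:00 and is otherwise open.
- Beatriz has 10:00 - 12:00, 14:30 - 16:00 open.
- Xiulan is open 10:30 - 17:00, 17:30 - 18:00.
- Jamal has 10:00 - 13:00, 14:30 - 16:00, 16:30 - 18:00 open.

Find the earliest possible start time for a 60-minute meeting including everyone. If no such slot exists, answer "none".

10:30

Alice free: 09:30-14:00, 14:30-16:00.
Grace free: 10:30-12:00, 13:00-18:00 (invert busy blocks within the working day).
Beatriz free: 10:00-12:00, 14:30-16:00.
Xiulan free: 10:30-17:00, 17:30-18:00.
Jamal free: 10:00-13:00, 14:30-16:00, 16:30-18:00.
Alice ∩ Grace: 10:30-12:00, 13:00-14:00, 14:30-16:00.
Alice ∩ Grace ∩ Beatriz: 10:30-12:00, 14:30-16:00.
Alice ∩ Grace ∩ Beatriz ∩ Xiulan: 10:30-12:00, 14:30-16:00.
Alice ∩ Grace ∩ Beatriz ∩ Xiulan ∩ Jamal: 10:30-12:00, 14:30-16:00.
The first common window of at least 60 minutes is 10:30-12:00, so the earliest start is 10:30.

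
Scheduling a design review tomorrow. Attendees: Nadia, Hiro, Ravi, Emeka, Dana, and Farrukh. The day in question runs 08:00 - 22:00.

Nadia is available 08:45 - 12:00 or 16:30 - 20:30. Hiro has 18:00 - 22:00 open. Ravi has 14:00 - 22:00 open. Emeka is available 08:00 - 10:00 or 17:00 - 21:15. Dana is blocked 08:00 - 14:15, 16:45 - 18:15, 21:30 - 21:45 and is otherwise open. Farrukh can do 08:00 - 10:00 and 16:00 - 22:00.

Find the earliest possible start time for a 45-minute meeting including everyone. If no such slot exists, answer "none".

18:15

Nadia free: 08:45-12:00, 16:30-20:30.
Hiro free: 18:00-22:00.
Ravi free: 14:00-22:00.
Emeka free: 08:00-10:00, 17:00-21:15.
Dana free: 14:15-16:45, 18:15-21:30, 21:45-22:00 (invert busy blocks within the working day).
Farrukh free: 08:00-10:00, 16:00-22:00.
Nadia ∩ Hiro: 18:00-20:30.
Nadia ∩ Hiro ∩ Ravi: 18:00-20:30.
Nadia ∩ Hiro ∩ Ravi ∩ Emeka: 18:00-20:30.
Nadia ∩ Hiro ∩ Ravi ∩ Emeka ∩ Dana: 18:15-20:30.
Nadia ∩ Hiro ∩ Ravi ∩ Emeka ∩ Dana ∩ Farrukh: 18:15-20:30.
Those are the intersection windows.
The first common window of at least 45 minutes is 18:15-20:30, so the earliest start is 18:15.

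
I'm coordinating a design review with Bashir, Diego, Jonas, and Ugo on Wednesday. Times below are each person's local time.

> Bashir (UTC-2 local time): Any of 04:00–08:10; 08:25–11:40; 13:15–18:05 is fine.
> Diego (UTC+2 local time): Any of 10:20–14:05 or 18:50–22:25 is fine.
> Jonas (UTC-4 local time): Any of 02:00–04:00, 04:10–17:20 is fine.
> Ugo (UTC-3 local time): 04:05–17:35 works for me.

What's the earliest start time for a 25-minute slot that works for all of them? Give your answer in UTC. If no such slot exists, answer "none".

Bashir in UTC: 06:00-10:10, 10:25-13:40, 15:15-20:05 (add 2h to convert from UTC-2).
Diego in UTC: 08:20-12:05, 16:50-20:25 (subtract 2h to convert from UTC+2).
Jonas in UTC: 06:00-08:00, 08:10-21:20 (add 4h to convert from UTC-4).
Ugo in UTC: 07:05-20:35 (add 3h to convert from UTC-3).
Bashir ∩ Diego: 08:20-10:10, 10:25-12:05, 16:50-20:05.
Bashir ∩ Diego ∩ Jonas: 08:20-10:10, 10:25-12:05, 16:50-20:05.
Bashir ∩ Diego ∩ Jonas ∩ Ugo: 08:20-10:10, 10:25-12:05, 16:50-20:05.
The first common window of at least 25 minutes is 08:20-10:10, so the earliest start is 08:20.

08:20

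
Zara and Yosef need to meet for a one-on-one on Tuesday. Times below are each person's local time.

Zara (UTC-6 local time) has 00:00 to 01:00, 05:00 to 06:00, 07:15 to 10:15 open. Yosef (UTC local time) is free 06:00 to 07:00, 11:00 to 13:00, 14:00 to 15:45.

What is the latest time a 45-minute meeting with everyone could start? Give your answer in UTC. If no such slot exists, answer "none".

Zara in UTC: 06:00-07:00, 11:00-12:00, 13:15-16:15 (add 6h to convert from UTC-6).
Yosef in UTC: 06:00-07:00, 11:00-13:00, 14:00-15:45.
Zara ∩ Yosef: 06:00-07:00, 11:00-12:00, 14:00-15:45.
So the common availability across everyone is 06:00-07:00, 11:00-12:00, 14:00-15:45.
The last common window of at least 45 minutes is 14:00-15:45; a 45-minute meeting can start as late as 15:00 and still end by 15:45.

15:00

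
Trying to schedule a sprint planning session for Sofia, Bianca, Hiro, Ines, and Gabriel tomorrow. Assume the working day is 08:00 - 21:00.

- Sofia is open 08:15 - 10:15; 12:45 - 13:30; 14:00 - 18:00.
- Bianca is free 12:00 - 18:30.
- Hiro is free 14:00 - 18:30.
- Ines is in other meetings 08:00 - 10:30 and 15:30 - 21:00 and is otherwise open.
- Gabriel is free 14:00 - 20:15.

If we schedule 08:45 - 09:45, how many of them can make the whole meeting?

1

Sofia free: 08:15-10:15, 12:45-13:30, 14:00-18:00.
Bianca free: 12:00-18:30.
Hiro free: 14:00-18:30.
Ines free: 10:30-15:30 (invert busy blocks within the working day).
Gabriel free: 14:00-20:15.
Sofia can make the full 08:45-09:45 slot — that's 1.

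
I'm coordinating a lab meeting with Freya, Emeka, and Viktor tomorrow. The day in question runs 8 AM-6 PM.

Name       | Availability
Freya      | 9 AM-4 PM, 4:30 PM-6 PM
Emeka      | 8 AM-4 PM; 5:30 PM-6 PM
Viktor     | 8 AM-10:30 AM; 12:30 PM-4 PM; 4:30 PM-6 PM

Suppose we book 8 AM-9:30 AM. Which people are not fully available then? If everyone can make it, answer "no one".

Freya

Freya: not fully free for 08:00-09:30. Emeka: free for 08:00-09:30. Viktor: free for 08:00-09:30.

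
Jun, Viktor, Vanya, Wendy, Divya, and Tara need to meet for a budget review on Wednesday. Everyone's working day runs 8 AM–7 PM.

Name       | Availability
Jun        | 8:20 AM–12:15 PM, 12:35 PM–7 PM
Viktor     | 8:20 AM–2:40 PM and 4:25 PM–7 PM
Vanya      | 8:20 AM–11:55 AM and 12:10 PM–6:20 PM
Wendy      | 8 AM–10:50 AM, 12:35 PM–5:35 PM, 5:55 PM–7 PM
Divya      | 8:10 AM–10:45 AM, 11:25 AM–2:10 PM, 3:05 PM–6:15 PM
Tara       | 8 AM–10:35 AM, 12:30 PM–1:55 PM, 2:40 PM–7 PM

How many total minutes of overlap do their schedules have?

Jun ∩ Viktor: 08:20-12:15, 12:35-14:40, 16:25-19:00.
Jun ∩ Viktor ∩ Vanya: 08:20-11:55, 12:10-12:15, 12:35-14:40, 16:25-18:20.
Jun ∩ Viktor ∩ Vanya ∩ Wendy: 08:20-10:50, 12:35-14:40, 16:25-17:35, 17:55-18:20.
Jun ∩ Viktor ∩ Vanya ∩ Wendy ∩ Divya: 08:20-10:45, 12:35-14:10, 16:25-17:35, 17:55-18:15.
Jun ∩ Viktor ∩ Vanya ∩ Wendy ∩ Divya ∩ Tara: 08:20-10:35, 12:35-13:55, 16:25-17:35, 17:55-18:15.
So the common availability across everyone is 08:20-10:35, 12:35-13:55, 16:25-17:35, 17:55-18:15.
Summing the common windows: 135 + 80 + 70 + 20 = 305 minutes.

305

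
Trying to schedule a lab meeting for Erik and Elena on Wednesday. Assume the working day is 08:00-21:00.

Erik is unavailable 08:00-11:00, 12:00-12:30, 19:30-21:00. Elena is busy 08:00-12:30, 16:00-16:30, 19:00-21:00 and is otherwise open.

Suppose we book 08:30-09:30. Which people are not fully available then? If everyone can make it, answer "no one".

Elena, Erik

Erik free: 11:00-12:00, 12:30-19:30 (invert busy blocks within the working day).
Elena free: 12:30-16:00, 16:30-19:00 (invert busy blocks within the working day).
Erik: not fully free for 08:30-09:30. Elena: not fully free for 08:30-09:30.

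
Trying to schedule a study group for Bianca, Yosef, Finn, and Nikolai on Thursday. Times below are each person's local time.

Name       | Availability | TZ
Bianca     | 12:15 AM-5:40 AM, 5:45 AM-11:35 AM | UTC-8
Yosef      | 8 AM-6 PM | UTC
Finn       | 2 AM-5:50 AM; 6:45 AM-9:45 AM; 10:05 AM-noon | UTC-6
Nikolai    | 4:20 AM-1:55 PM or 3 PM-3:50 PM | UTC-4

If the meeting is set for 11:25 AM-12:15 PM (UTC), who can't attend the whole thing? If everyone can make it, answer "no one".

Bianca in UTC: 08:15-13:40, 13:45-19:35 (add 8h to convert from UTC-8).
Yosef in UTC: 08:00-18:00.
Finn in UTC: 08:00-11:50, 12:45-15:45, 16:05-18:00 (add 6h to convert from UTC-6).
Nikolai in UTC: 08:20-17:55, 19:00-19:50 (add 4h to convert from UTC-4).
Bianca: free for 11:25-12:15. Yosef: free for 11:25-12:15. Finn: not fully free for 11:25-12:15. Nikolai: free for 11:25-12:15.

Finn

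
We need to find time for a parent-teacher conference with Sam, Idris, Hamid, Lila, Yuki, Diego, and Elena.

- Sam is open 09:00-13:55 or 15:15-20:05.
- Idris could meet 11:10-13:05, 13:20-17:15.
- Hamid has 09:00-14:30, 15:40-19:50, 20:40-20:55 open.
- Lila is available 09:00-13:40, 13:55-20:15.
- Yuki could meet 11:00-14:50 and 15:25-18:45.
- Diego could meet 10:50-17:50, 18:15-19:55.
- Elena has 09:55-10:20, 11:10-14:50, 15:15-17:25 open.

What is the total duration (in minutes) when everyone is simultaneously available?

230

Sam ∩ Idris: 11:10-13:05, 13:20-13:55, 15:15-17:15.
Sam ∩ Idris ∩ Hamid: 11:10-13:05, 13:20-13:55, 15:40-17:15.
Sam ∩ Idris ∩ Hamid ∩ Lila: 11:10-13:05, 13:20-13:40, 15:40-17:15.
Sam ∩ Idris ∩ Hamid ∩ Lila ∩ Yuki: 11:10-13:05, 13:20-13:40, 15:40-17:15.
Sam ∩ Idris ∩ Hamid ∩ Lila ∩ Yuki ∩ Diego: 11:10-13:05, 13:20-13:40, 15:40-17:15.
Sam ∩ Idris ∩ Hamid ∩ Lila ∩ Yuki ∩ Diego ∩ Elena: 11:10-13:05, 13:20-13:40, 15:40-17:15.
So the common availability across everyone is 11:10-13:05, 13:20-13:40, 15:40-17:15.
Summing the common windows: 115 + 20 + 95 = 230 minutes.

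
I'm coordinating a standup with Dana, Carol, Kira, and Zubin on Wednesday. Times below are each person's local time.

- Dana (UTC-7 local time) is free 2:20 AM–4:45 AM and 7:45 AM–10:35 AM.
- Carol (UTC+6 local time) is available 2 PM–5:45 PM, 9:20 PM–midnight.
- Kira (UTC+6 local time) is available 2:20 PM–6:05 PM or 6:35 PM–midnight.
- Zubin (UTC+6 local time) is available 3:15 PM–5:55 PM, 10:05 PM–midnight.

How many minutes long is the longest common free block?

145

Dana in UTC: 09:20-11:45, 14:45-17:35 (add 7h to convert from UTC-7).
Carol in UTC: 08:00-11:45, 15:20-18:00 (subtract 6h to convert from UTC+6).
Kira in UTC: 08:20-12:05, 12:35-18:00 (subtract 6h to convert from UTC+6).
Zubin in UTC: 09:15-11:55, 16:05-18:00 (subtract 6h to convert from UTC+6).
Dana ∩ Carol: 09:20-11:45, 15:20-17:35.
Dana ∩ Carol ∩ Kira: 09:20-11:45, 15:20-17:35.
Dana ∩ Carol ∩ Kira ∩ Zubin: 09:20-11:45, 16:05-17:35.
Those are the intersection windows.
The longest is 09:20-11:45 at 145 minutes.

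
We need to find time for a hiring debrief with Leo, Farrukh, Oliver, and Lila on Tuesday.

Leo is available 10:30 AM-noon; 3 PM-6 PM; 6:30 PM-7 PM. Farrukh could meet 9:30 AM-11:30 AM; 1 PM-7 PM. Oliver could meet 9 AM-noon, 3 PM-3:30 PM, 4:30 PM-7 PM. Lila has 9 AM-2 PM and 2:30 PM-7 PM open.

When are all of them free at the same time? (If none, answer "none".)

Leo ∩ Farrukh: 10:30-11:30, 15:00-18:00, 18:30-19:00.
Leo ∩ Farrukh ∩ Oliver: 10:30-11:30, 15:00-15:30, 16:30-18:00, 18:30-19:00.
Leo ∩ Farrukh ∩ Oliver ∩ Lila: 10:30-11:30, 15:00-15:30, 16:30-18:00, 18:30-19:00.

10:30-11:30, 15:00-15:30, 16:30-18:00, 18:30-19:00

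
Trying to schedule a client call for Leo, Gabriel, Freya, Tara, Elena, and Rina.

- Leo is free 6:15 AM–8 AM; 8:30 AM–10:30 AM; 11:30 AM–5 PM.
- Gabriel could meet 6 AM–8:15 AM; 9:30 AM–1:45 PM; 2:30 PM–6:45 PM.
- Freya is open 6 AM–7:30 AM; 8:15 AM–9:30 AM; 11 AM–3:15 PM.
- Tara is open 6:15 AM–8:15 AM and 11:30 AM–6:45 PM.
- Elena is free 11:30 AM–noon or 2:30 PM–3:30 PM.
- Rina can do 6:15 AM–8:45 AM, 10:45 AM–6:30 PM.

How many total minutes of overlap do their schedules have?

75

Leo ∩ Gabriel: 06:15-08:00, 09:30-10:30, 11:30-13:45, 14:30-17:00.
Leo ∩ Gabriel ∩ Freya: 06:15-07:30, 11:30-13:45, 14:30-15:15.
Leo ∩ Gabriel ∩ Freya ∩ Tara: 06:15-07:30, 11:30-13:45, 14:30-15:15.
Leo ∩ Gabriel ∩ Freya ∩ Tara ∩ Elena: 11:30-12:00, 14:30-15:15.
Leo ∩ Gabriel ∩ Freya ∩ Tara ∩ Elena ∩ Rina: 11:30-12:00, 14:30-15:15.
Summing the common windows: 30 + 45 = 75 minutes.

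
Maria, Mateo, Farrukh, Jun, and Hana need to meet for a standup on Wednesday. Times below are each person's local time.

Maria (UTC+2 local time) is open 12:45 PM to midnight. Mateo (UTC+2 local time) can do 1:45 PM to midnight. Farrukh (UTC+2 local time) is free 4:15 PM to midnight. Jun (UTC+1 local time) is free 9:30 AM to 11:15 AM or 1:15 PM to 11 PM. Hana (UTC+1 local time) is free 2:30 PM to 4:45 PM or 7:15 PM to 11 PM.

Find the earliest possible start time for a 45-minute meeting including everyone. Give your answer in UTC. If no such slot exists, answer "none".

14:15

Maria in UTC: 10:45-22:00 (subtract 2h to convert from UTC+2).
Mateo in UTC: 11:45-22:00 (subtract 2h to convert from UTC+2).
Farrukh in UTC: 14:15-22:00 (subtract 2h to convert from UTC+2).
Jun in UTC: 08:30-10:15, 12:15-22:00 (subtract 1h to convert from UTC+1).
Hana in UTC: 13:30-15:45, 18:15-22:00 (subtract 1h to convert from UTC+1).
Maria ∩ Mateo: 11:45-22:00.
Maria ∩ Mateo ∩ Farrukh: 14:15-22:00.
Maria ∩ Mateo ∩ Farrukh ∩ Jun: 14:15-22:00.
Maria ∩ Mateo ∩ Farrukh ∩ Jun ∩ Hana: 14:15-15:45, 18:15-22:00.
The first common window of at least 45 minutes is 14:15-15:45, so the earliest start is 14:15.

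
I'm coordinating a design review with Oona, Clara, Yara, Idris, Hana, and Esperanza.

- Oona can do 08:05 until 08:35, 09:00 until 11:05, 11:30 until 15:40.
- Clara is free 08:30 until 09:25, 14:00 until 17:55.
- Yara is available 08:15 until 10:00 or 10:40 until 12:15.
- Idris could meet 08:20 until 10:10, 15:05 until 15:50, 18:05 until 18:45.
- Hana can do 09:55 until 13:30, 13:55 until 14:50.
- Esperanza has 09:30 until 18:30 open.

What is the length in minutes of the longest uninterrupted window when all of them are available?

Oona ∩ Clara: 08:30-08:35, 09:00-09:25, 14:00-15:40.
Oona ∩ Clara ∩ Yara: 08:30-08:35, 09:00-09:25.
Oona ∩ Clara ∩ Yara ∩ Idris: 08:30-08:35, 09:00-09:25.
Oona ∩ Clara ∩ Yara ∩ Idris ∩ Hana: ∅.
Oona ∩ Clara ∩ Yara ∩ Idris ∩ Hana ∩ Esperanza: ∅.
There is no time when everyone is free.
No common window exists, so the longest block is 0 minutes.

0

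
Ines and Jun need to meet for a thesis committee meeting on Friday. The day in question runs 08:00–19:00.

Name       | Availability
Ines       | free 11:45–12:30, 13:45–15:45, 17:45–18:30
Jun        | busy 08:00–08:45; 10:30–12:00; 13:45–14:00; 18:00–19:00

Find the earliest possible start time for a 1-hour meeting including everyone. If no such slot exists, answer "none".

Ines free: 11:45-12:30, 13:45-15:45, 17:45-18:30.
Jun free: 08:45-10:30, 12:00-13:45, 14:00-18:00 (invert busy blocks within the working day).
Ines ∩ Jun: 12:00-12:30, 14:00-15:45, 17:45-18:00.
The first common window of at least 60 minutes is 14:00-15:45, so the earliest start is 14:00.

14:00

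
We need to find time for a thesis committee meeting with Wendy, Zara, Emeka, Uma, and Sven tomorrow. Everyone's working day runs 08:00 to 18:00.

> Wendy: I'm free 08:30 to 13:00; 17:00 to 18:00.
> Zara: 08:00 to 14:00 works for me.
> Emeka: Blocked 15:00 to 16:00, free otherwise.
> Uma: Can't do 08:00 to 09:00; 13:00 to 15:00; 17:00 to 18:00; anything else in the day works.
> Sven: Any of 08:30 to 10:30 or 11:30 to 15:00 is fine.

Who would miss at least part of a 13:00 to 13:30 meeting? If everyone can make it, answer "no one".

Wendy free: 08:30-13:00, 17:00-18:00.
Zara free: 08:00-14:00.
Emeka free: 08:00-15:00, 16:00-18:00 (invert busy blocks within the working day).
Uma free: 09:00-13:00, 15:00-17:00 (invert busy blocks within the working day).
Sven free: 08:30-10:30, 11:30-15:00.
Wendy: not fully free for 13:00-13:30. Zara: free for 13:00-13:30. Emeka: free for 13:00-13:30. Uma: not fully free for 13:00-13:30. Sven: free for 13:00-13:30.

Uma, Wendy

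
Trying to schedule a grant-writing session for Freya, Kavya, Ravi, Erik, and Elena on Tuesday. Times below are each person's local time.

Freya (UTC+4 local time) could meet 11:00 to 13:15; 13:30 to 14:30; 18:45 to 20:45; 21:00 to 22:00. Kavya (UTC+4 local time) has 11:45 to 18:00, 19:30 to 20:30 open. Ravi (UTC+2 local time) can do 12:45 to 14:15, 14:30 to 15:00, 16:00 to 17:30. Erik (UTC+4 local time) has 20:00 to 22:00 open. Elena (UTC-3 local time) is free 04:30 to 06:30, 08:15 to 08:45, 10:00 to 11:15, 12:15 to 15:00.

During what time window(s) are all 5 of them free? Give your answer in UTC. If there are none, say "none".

Freya in UTC: 07:00-09:15, 09:30-10:30, 14:45-16:45, 17:00-18:00 (subtract 4h to convert from UTC+4).
Kavya in UTC: 07:45-14:00, 15:30-16:30 (subtract 4h to convert from UTC+4).
Ravi in UTC: 10:45-12:15, 12:30-13:00, 14:00-15:30 (subtract 2h to convert from UTC+2).
Erik in UTC: 16:00-18:00 (subtract 4h to convert from UTC+4).
Elena in UTC: 07:30-09:30, 11:15-11:45, 13:00-14:15, 15:15-18:00 (add 3h to convert from UTC-3).
Freya ∩ Kavya: 07:45-09:15, 09:30-10:30, 15:30-16:30.
Freya ∩ Kavya ∩ Ravi: ∅.
Freya ∩ Kavya ∩ Ravi ∩ Erik: ∅.
Freya ∩ Kavya ∩ Ravi ∩ Erik ∩ Elena: ∅.
There is no time when everyone is free.

none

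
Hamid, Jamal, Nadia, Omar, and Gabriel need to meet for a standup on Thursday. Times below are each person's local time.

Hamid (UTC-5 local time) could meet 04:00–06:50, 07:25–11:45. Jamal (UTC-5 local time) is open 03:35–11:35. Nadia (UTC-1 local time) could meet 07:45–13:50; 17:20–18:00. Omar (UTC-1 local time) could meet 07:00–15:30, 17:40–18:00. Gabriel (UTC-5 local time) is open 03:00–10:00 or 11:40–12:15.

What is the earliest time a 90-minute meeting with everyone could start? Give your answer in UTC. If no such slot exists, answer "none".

Hamid in UTC: 09:00-11:50, 12:25-16:45 (add 5h to convert from UTC-5).
Jamal in UTC: 08:35-16:35 (add 5h to convert from UTC-5).
Nadia in UTC: 08:45-14:50, 18:20-19:00 (add 1h to convert from UTC-1).
Omar in UTC: 08:00-16:30, 18:40-19:00 (add 1h to convert from UTC-1).
Gabriel in UTC: 08:00-15:00, 16:40-17:15 (add 5h to convert from UTC-5).
Hamid ∩ Jamal: 09:00-11:50, 12:25-16:35.
Hamid ∩ Jamal ∩ Nadia: 09:00-11:50, 12:25-14:50.
Hamid ∩ Jamal ∩ Nadia ∩ Omar: 09:00-11:50, 12:25-14:50.
Hamid ∩ Jamal ∩ Nadia ∩ Omar ∩ Gabriel: 09:00-11:50, 12:25-14:50.
The first common window of at least 90 minutes is 09:00-11:50, so the earliest start is 09:00.

09:00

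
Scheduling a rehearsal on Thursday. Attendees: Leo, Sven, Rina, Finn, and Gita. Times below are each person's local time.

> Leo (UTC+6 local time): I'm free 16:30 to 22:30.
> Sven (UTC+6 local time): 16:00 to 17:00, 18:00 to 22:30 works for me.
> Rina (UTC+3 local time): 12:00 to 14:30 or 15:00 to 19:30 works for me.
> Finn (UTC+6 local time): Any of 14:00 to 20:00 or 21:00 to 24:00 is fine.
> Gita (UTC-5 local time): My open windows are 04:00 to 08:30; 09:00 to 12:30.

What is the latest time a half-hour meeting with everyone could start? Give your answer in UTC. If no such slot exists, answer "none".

Leo in UTC: 10:30-16:30 (subtract 6h to convert from UTC+6).
Sven in UTC: 10:00-11:00, 12:00-16:30 (subtract 6h to convert from UTC+6).
Rina in UTC: 09:00-11:30, 12:00-16:30 (subtract 3h to convert from UTC+3).
Finn in UTC: 08:00-14:00, 15:00-18:00 (subtract 6h to convert from UTC+6).
Gita in UTC: 09:00-13:30, 14:00-17:30 (add 5h to convert from UTC-5).
Leo ∩ Sven: 10:30-11:00, 12:00-16:30.
Leo ∩ Sven ∩ Rina: 10:30-11:00, 12:00-16:30.
Leo ∩ Sven ∩ Rina ∩ Finn: 10:30-11:00, 12:00-14:00, 15:00-16:30.
Leo ∩ Sven ∩ Rina ∩ Finn ∩ Gita: 10:30-11:00, 12:00-13:30, 15:00-16:30.
The last common window of at least 30 minutes is 15:00-16:30; a 30-minute meeting can start as late as 16:00 and still end by 16:30.

16:00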